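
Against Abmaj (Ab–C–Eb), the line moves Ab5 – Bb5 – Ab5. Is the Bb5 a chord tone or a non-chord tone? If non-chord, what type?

The harmony at that moment is Ab major triad (Ab, C, Eb); Bb5 is not a chord tone.
It is approached by step up from Ab5 and left by step down to Ab5.
Step away and step back to the same note — a neighbor tone (upper neighbor).

Non-chord tone — a neighbor tone.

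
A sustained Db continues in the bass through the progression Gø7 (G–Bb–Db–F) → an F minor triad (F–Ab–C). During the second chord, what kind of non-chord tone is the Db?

The harmony at that moment is F minor triad (F, Ab, C); Db is not a chord tone.
It is held over (the same pitch as the preceding Db) and then sustained as the same pitch into the next harmony.
Sustained through a change of harmony — a pedal tone.

Pedal tone (pedal point).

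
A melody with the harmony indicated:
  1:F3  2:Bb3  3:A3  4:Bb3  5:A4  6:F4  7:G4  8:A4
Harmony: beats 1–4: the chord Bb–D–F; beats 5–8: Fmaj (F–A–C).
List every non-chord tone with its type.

A3 (beat 3) — neighbor tone; G4 (beat 7) — passing tone.

The harmony at that moment is Bb major triad (Bb, D, F); A3 is not a chord tone.
It is approached by step down from Bb3 and left by step up to Bb3.
Step away and step back to the same note — a neighbor tone (lower neighbor).
The harmony at that moment is F major triad (F, A, C); G4 is not a chord tone.
It is approached by step up from F4 and left by step up to A4.
Step in, step out in the same direction — a passing tone.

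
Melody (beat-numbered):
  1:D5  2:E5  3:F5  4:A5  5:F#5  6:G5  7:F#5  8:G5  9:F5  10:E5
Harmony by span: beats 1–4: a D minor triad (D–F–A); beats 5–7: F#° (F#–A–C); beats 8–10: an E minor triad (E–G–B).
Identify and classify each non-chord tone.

The harmony at that moment is D minor triad (D, F, A); E5 is not a chord tone.
It is approached by step up from D5 and left by step up to F5.
Step in, step out in the same direction — a passing tone.
The harmony at that moment is F# diminished triad (F#, A, C); G5 is not a chord tone.
It is approached by step up from F#5 and left by step down to F#5.
Step away and step back to the same note — a neighbor tone (upper neighbor).
The harmony at that moment is E minor triad (E, G, B); F5 is not a chord tone.
It is approached by step down from G5 and left by step down to E5.
Step in, step out in the same direction — a passing tone.

E5 (beat 2) — passing tone; G5 (beat 6) — neighbor tone; F5 (beat 9) — passing tone.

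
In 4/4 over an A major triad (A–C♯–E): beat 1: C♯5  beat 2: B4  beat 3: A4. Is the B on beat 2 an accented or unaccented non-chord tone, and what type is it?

The harmony at that moment is A major triad (A, C♯, E); B4 is not a chord tone.
It is approached by step down from C♯5 and left by step down to A4.
Step in, step out in the same direction — a passing tone.
It falls on a weak beat, so it is unaccented.

Unaccented passing tone.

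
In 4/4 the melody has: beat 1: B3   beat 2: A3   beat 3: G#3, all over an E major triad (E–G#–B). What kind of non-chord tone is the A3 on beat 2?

The harmony at that moment is E major triad (E, G#, B); A3 is not a chord tone.
It is approached by step down from B3 and left by step down to G#3.
Step in, step out in the same direction — a passing tone.

Passing tone.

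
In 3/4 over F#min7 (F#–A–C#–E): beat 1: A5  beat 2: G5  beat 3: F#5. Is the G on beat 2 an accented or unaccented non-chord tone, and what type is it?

Unaccented passing tone.

The harmony at that moment is F# minor seventh chord (F#, A, C#, E); G5 is not a chord tone.
It is approached by step down from A5 and left by step down to F#5.
Step in, step out in the same direction — a passing tone.
It falls on a weak beat, so it is unaccented.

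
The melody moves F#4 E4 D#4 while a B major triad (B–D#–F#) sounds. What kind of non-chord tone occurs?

The harmony at that moment is B major triad (B, D#, F#); E4 is not a chord tone.
It is approached by step down from F#4 and left by step down to D#4.
Step in, step out in the same direction — a passing tone.

E4 is a passing tone.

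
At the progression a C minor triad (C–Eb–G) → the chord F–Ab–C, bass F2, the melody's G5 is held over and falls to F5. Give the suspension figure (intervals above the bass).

9–8 suspension.

At the second chord the bass is F2. The suspended G5 lies a ninth above the bass; after resolving down by step to F5, the interval above the bass becomes an octave.
Suspension figures are named by those two intervals: 9–8.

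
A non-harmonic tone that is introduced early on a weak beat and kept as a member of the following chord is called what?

Approach: ahead of the chord change (typically by step), so it is dissonant against the current harmony. Departure: none — the same pitch is restated or held and is a chord tone of the new harmony.
Dissonant first, consonant once the harmony catches up: the note simply arrives early — an anticipation. (The reverse timing, consonant first and dissonant after the change, would be a suspension or retardation.)

Anticipation.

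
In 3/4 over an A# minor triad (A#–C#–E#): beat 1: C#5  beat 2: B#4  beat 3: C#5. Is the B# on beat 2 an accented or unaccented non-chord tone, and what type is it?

Unaccented neighbor tone.

The harmony at that moment is A# minor triad (A#, C#, E#); B#4 is not a chord tone.
It is approached by step down from C#5 and left by step up to C#5.
Step away and step back to the same note — a neighbor tone (lower neighbor).
It falls on a weak beat, so it is unaccented.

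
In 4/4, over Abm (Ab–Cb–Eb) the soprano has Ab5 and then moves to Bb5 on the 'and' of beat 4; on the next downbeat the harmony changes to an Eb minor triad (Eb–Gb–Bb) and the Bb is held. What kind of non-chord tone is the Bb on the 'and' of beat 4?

Anticipation.

The harmony at that moment is Ab minor triad (Ab, Cb, Eb); Bb5 is not a chord tone.
It is approached by step up from Ab5 and then sustained as the same pitch into the next harmony.
Arriving early and becoming a chord tone when the harmony changes — an anticipation.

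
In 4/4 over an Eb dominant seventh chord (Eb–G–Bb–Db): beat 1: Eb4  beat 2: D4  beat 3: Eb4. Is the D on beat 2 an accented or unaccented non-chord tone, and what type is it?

The harmony at that moment is Eb dominant seventh chord (Eb, G, Bb, Db); D4 is not a chord tone.
It is approached by step down from Eb4 and left by step up to Eb4.
Step away and step back to the same note — a neighbor tone (lower neighbor).
It falls on a weak beat, so it is unaccented.

Unaccented neighbor tone.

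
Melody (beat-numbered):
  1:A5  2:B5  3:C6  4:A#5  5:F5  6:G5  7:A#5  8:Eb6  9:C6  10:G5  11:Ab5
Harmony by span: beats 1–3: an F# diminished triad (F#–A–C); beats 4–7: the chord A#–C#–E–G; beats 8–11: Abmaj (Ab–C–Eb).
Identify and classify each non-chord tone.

The harmony at that moment is F# diminished triad (F#, A, C); B5 is not a chord tone.
It is approached by step up from A5 and left by step up to C6.
Step in, step out in the same direction — a passing tone.
The harmony at that moment is A# diminished seventh chord (A#, C#, E, G); F5 is not a chord tone.
It is approached by leap down from A#5 and left by step up to G5.
Leap in, step out — an appoggiatura.
The harmony at that moment is Ab major triad (Ab, C, Eb); G5 is not a chord tone.
It is approached by leap down from C6 and left by step up to Ab5.
Leap in, step out — an appoggiatura.

B5 (beat 2) — passing tone; F5 (beat 5) — appoggiatura; G5 (beat 10) — appoggiatura.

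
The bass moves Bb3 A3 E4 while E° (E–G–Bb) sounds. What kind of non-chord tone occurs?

The harmony at that moment is E diminished triad (E, G, Bb); A3 is not a chord tone.
It is approached by step down from Bb3 and left by leap up to E4.
Step in, leap out — an escape tone.

A3 is an escape tone.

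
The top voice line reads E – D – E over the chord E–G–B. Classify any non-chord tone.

The harmony at that moment is E minor triad (E, G, B); D is not a chord tone.
It is approached by step down from E and left by step up to E.
Step away and step back to the same note — a neighbor tone (lower neighbor).

D is a neighbor tone.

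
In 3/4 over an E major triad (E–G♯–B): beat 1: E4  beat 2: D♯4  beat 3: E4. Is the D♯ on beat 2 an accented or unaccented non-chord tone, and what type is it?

Unaccented neighbor tone.

The harmony at that moment is E major triad (E, G♯, B); D♯4 is not a chord tone.
It is approached by step down from E4 and left by step up to E4.
Step away and step back to the same note — a neighbor tone (lower neighbor).
It falls on a weak beat, so it is unaccented.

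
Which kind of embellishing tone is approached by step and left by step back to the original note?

Neighbor tone.

Approach: by step. Departure: by step in the opposite direction, back to the starting pitch.
Stepwise on both sides but reversing to return to the same chord tone — a neighbor tone. (Had it continued onward in the same direction it would be a passing tone instead.)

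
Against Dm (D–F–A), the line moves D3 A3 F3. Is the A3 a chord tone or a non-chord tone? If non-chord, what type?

Chord tone (the fifth of D minor triad).

D minor triad contains D, F, A; A is the fifth, so it is a chord tone.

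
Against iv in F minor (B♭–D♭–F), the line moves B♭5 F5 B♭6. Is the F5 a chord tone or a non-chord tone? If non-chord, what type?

Bb minor triad contains B♭, D♭, F; F is the fifth, so it is a chord tone.

Chord tone (the fifth of Bb minor triad).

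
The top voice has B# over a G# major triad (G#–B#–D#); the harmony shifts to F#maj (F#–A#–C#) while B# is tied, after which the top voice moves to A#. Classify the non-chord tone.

B# is a suspension.

The harmony at that moment is F# major triad (F#, A#, C#); B# is not a chord tone.
It is held over (the same pitch as the preceding B#) and left by step down to A#.
Held over from the previous chord and resolving down by step — a suspension.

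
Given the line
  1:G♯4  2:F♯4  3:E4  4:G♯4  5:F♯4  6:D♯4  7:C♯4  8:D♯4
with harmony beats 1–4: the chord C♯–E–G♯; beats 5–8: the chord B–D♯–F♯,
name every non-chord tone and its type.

The harmony at that moment is C♯ minor triad (C♯, E, G♯); F♯4 is not a chord tone.
It is approached by step down from G♯4 and left by step down to E4.
Step in, step out in the same direction — a passing tone.
The harmony at that moment is B major triad (B, D♯, F♯); C♯4 is not a chord tone.
It is approached by step down from D♯4 and left by step up to D♯4.
Step away and step back to the same note — a neighbor tone (lower neighbor).

F♯4 (beat 2) — passing tone; C♯4 (beat 7) — neighbor tone.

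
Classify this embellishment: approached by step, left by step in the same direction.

Approach: by step. Departure: by step, continuing in the same direction.
Stepwise on both sides with no change of direction means the note fills in the space between two different chord tones — a passing tone. (Had it turned back to its starting note it would be a neighbor tone instead.)

Passing tone.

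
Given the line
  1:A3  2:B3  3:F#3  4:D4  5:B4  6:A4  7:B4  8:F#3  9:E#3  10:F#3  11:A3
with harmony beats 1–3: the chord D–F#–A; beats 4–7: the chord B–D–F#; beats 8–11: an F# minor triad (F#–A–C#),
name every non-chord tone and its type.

The harmony at that moment is D major triad (D, F#, A); B3 is not a chord tone.
It is approached by step up from A3 and left by leap down to F#3.
Step in, leap out — an escape tone.
The harmony at that moment is B minor triad (B, D, F#); A4 is not a chord tone.
It is approached by step down from B4 and left by step up to B4.
Step away and step back to the same note — a neighbor tone (lower neighbor).
The harmony at that moment is F# minor triad (F#, A, C#); E#3 is not a chord tone.
It is approached by step down from F#3 and left by step up to F#3.
Step away and step back to the same note — a neighbor tone (lower neighbor).

B3 (beat 2) — escape tone; A4 (beat 6) — neighbor tone; E#3 (beat 9) — neighbor tone.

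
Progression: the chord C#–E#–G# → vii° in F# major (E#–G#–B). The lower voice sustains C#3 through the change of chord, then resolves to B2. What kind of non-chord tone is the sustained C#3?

The harmony at that moment is E# diminished triad (E#, G#, B); C#3 is not a chord tone.
It is held over (the same pitch as the preceding C#3) and left by step down to B2.
Held over from the previous chord and resolving down by step — a suspension.

C#3 is a suspension.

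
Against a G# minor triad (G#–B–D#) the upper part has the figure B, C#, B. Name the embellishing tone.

C# is a neighbor tone.

The harmony at that moment is G# minor triad (G#, B, D#); C# is not a chord tone.
It is approached by step up from B and left by step down to B.
Step away and step back to the same note — a neighbor tone (upper neighbor).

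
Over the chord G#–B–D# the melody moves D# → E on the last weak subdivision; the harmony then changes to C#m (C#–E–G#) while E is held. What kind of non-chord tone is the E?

E is an anticipation.

The harmony at that moment is G# minor triad (G#, B, D#); E is not a chord tone.
It is approached by step up from D# and then sustained as the same pitch into the next harmony.
Arriving early and becoming a chord tone when the harmony changes — an anticipation.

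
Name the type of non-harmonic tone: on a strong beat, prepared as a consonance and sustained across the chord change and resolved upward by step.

Approach: by preparation — the pitch is first a chord tone, then held (tied or repeated) while the harmony changes under it. Departure: up by step. Metric position: strong.
A prepared dissonance that resolves upward by step — a retardation. (The same figure resolving downward would be a suspension.)

Retardation.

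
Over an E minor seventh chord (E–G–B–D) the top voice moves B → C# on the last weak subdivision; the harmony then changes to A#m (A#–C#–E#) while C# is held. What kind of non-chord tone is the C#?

C# is an anticipation.

The harmony at that moment is E minor seventh chord (E, G, B, D); C# is not a chord tone.
It is approached by step up from B and then sustained as the same pitch into the next harmony.
Arriving early and becoming a chord tone when the harmony changes — an anticipation.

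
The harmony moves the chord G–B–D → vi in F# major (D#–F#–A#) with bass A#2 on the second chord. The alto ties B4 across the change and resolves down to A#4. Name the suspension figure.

9–8 suspension.

At the second chord the bass is A#2. The suspended B4 lies a ninth above the bass; after resolving down by step to A#4, the interval above the bass becomes an octave.
Suspension figures are named by those two intervals: 9–8.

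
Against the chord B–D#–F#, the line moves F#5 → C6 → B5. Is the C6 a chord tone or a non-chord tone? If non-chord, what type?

Non-chord tone — an appoggiatura.

The harmony at that moment is B major triad (B, D#, F#); C6 is not a chord tone.
It is approached by leap up from F#5 and left by step down to B5.
Leap in, step out — an appoggiatura.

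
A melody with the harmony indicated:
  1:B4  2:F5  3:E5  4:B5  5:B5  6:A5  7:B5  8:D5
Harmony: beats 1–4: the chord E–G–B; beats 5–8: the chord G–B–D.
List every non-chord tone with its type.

F5 (beat 2) — appoggiatura; A5 (beat 6) — neighbor tone.

The harmony at that moment is E minor triad (E, G, B); F5 is not a chord tone.
It is approached by leap up from B4 and left by step down to E5.
Leap in, step out — an appoggiatura.
The harmony at that moment is G major triad (G, B, D); A5 is not a chord tone.
It is approached by step down from B5 and left by step up to B5.
Step away and step back to the same note — a neighbor tone (lower neighbor).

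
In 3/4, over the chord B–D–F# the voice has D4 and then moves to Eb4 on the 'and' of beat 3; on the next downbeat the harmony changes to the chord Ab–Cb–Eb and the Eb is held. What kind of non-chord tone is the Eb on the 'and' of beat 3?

The harmony at that moment is B minor triad (B, D, F#); Eb4 is not a chord tone.
It is approached by step up from D4 and then sustained as the same pitch into the next harmony.
Arriving early and becoming a chord tone when the harmony changes — an anticipation.

Anticipation.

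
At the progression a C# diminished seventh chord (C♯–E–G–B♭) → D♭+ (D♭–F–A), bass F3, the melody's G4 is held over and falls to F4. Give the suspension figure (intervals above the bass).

At the second chord the bass is F3. The suspended G4 lies a ninth above the bass; after resolving down by step to F4, the interval above the bass becomes an octave.
Suspension figures are named by those two intervals: 9–8.

9–8 suspension.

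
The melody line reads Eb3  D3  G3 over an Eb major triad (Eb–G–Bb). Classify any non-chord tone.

D3 is an escape tone.

The harmony at that moment is Eb major triad (Eb, G, Bb); D3 is not a chord tone.
It is approached by step down from Eb3 and left by leap up to G3.
Step in, leap out — an escape tone.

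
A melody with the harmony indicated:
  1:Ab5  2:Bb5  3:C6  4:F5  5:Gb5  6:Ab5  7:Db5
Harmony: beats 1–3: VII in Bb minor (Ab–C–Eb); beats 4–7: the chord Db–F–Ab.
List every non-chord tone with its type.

The harmony at that moment is Ab major triad (Ab, C, Eb); Bb5 is not a chord tone.
It is approached by step up from Ab5 and left by step up to C6.
Step in, step out in the same direction — a passing tone.
The harmony at that moment is Db major triad (Db, F, Ab); Gb5 is not a chord tone.
It is approached by step up from F5 and left by step up to Ab5.
Step in, step out in the same direction — a passing tone.

Bb5 (beat 2) — passing tone; Gb5 (beat 5) — passing tone.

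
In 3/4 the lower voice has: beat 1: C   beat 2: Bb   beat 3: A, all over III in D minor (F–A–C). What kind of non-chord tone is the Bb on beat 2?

The harmony at that moment is F major triad (F, A, C); Bb is not a chord tone.
It is approached by step down from C and left by step down to A.
Step in, step out in the same direction — a passing tone.

Passing tone.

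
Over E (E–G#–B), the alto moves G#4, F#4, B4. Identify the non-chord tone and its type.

F#4 is an escape tone.

The harmony at that moment is E major triad (E, G#, B); F#4 is not a chord tone.
It is approached by step down from G#4 and left by leap up to B4.
Step in, leap out — an escape tone.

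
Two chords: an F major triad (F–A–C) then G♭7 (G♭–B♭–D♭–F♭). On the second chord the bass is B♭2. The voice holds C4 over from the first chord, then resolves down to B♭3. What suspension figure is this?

9–8 suspension.

At the second chord the bass is B♭2. The suspended C4 lies a ninth above the bass; after resolving down by step to B♭3, the interval above the bass becomes an octave.
Suspension figures are named by those two intervals: 9–8.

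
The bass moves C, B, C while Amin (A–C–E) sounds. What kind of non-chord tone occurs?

The harmony at that moment is A minor triad (A, C, E); B is not a chord tone.
It is approached by step down from C and left by step up to C.
Step away and step back to the same note — a neighbor tone (lower neighbor).

B is a neighbor tone.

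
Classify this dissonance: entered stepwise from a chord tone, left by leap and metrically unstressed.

Escape tone.

Approach: by step. Departure: by leap. Metric position: weak.
Step in, leap out, from a weak position — an escape tone (échappée). (It is the mirror image of the appoggiatura, which leaps in and steps out on a strong beat.)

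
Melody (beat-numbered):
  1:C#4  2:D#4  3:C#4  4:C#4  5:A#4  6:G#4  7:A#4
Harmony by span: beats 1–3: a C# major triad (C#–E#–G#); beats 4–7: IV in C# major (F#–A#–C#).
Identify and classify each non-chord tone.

The harmony at that moment is C# major triad (C#, E#, G#); D#4 is not a chord tone.
It is approached by step up from C#4 and left by step down to C#4.
Step away and step back to the same note — a neighbor tone (upper neighbor).
The harmony at that moment is F# major triad (F#, A#, C#); G#4 is not a chord tone.
It is approached by step down from A#4 and left by step up to A#4.
Step away and step back to the same note — a neighbor tone (lower neighbor).

D#4 (beat 2) — neighbor tone; G#4 (beat 6) — neighbor tone.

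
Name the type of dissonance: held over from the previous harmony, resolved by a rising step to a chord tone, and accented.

Approach: by preparation — the pitch is first a chord tone, then held (tied or repeated) while the harmony changes under it. Departure: up by step. Metric position: strong.
A prepared dissonance that resolves upward by step — a retardation. (The same figure resolving downward would be a suspension.)

Retardation.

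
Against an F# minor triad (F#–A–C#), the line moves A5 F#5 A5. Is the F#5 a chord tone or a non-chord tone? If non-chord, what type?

Chord tone (the root of F# minor triad).

F# minor triad contains F#, A, C#; F# is the root, so it is a chord tone.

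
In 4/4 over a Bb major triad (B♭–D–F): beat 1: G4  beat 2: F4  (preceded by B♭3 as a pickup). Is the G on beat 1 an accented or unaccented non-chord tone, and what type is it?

The harmony at that moment is B♭ major triad (B♭, D, F); G4 is not a chord tone.
It is approached by leap up from B♭3 and left by step down to F4.
Leap in, step out — an appoggiatura.
It falls on the downbeat, so it is accented.

Accented appoggiatura.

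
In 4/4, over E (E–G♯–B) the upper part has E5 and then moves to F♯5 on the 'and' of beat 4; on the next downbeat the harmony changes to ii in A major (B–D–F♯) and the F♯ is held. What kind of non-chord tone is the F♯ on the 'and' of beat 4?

The harmony at that moment is E major triad (E, G♯, B); F♯5 is not a chord tone.
It is approached by step up from E5 and then sustained as the same pitch into the next harmony.
Arriving early and becoming a chord tone when the harmony changes — an anticipation.

Anticipation.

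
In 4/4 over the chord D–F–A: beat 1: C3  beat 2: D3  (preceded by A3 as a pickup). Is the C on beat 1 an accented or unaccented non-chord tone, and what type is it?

Accented appoggiatura.

The harmony at that moment is D minor triad (D, F, A); C3 is not a chord tone.
It is approached by leap down from A3 and left by step up to D3.
Leap in, step out — an appoggiatura.
It falls on the downbeat, so it is accented.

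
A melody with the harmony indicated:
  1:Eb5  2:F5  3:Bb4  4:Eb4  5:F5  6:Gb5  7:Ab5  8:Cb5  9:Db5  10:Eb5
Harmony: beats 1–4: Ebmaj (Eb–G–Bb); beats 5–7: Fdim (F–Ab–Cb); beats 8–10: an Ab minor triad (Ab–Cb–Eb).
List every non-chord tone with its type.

F5 (beat 2) — escape tone; Gb5 (beat 6) — passing tone; Db5 (beat 9) — passing tone.

The harmony at that moment is Eb major triad (Eb, G, Bb); F5 is not a chord tone.
It is approached by step up from Eb5 and left by leap down to Bb4.
Step in, leap out — an escape tone.
The harmony at that moment is F diminished triad (F, Ab, Cb); Gb5 is not a chord tone.
It is approached by step up from F5 and left by step up to Ab5.
Step in, step out in the same direction — a passing tone.
The harmony at that moment is Ab minor triad (Ab, Cb, Eb); Db5 is not a chord tone.
It is approached by step up from Cb5 and left by step up to Eb5.
Step in, step out in the same direction — a passing tone.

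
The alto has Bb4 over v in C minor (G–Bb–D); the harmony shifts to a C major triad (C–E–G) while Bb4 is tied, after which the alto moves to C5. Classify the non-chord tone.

The harmony at that moment is C major triad (C, E, G); Bb4 is not a chord tone.
It is held over (the same pitch as the preceding Bb4) and left by step up to C5.
Held over from the previous chord and resolving up by step — a retardation.

Bb4 is a retardation.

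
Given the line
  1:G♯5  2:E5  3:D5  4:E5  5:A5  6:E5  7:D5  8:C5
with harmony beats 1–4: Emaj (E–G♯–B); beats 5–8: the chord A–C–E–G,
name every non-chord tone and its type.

The harmony at that moment is E major triad (E, G♯, B); D5 is not a chord tone.
It is approached by step down from E5 and left by step up to E5.
Step away and step back to the same note — a neighbor tone (lower neighbor).
The harmony at that moment is A minor seventh chord (A, C, E, G); D5 is not a chord tone.
It is approached by step down from E5 and left by step down to C5.
Step in, step out in the same direction — a passing tone.

D5 (beat 3) — neighbor tone; D5 (beat 7) — passing tone.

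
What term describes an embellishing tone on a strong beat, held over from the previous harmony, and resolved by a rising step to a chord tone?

Approach: by preparation — the pitch is first a chord tone, then held (tied or repeated) while the harmony changes under it. Departure: up by step. Metric position: strong.
A prepared dissonance that resolves upward by step — a retardation. (The same figure resolving downward would be a suspension.)

Retardation.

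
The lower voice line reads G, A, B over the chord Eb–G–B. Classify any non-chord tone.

A is a passing tone.

The harmony at that moment is Eb augmented triad (Eb, G, B); A is not a chord tone.
It is approached by step up from G and left by step up to B.
Step in, step out in the same direction — a passing tone.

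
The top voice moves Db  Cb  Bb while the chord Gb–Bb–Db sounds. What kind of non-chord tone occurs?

The harmony at that moment is Gb major triad (Gb, Bb, Db); Cb is not a chord tone.
It is approached by step down from Db and left by step down to Bb.
Step in, step out in the same direction — a passing tone.

Cb is a passing tone.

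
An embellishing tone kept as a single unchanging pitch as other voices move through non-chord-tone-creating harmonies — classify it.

Pedal tone.

Approach: none. Departure: none — a single pitch is sustained while the chords change around it, passing through harmonies that do not contain it.
No melodic motion at all; the dissonance is created entirely by the moving harmonies against the stationary note — a pedal tone (pedal point).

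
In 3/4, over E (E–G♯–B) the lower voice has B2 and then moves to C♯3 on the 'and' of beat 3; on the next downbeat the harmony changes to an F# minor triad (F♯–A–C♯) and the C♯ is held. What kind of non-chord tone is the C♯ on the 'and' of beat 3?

The harmony at that moment is E major triad (E, G♯, B); C♯3 is not a chord tone.
It is approached by step up from B2 and then sustained as the same pitch into the next harmony.
Arriving early and becoming a chord tone when the harmony changes — an anticipation.

Anticipation.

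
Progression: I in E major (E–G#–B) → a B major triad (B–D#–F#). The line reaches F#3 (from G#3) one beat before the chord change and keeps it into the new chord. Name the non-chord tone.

The harmony at that moment is E major triad (E, G#, B); F#3 is not a chord tone.
It is approached by step down from G#3 and then sustained as the same pitch into the next harmony.
Arriving early and becoming a chord tone when the harmony changes — an anticipation.

F#3 is an anticipation.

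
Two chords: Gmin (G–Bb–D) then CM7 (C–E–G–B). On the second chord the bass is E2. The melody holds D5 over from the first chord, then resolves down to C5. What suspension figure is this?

7–6 suspension.

At the second chord the bass is E2. The suspended D5 lies a seventh above the bass; after resolving down by step to C5, the interval above the bass becomes a sixth.
Suspension figures are named by those two intervals: 7–6.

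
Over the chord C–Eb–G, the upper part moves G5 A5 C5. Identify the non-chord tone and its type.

A5 is an escape tone.

The harmony at that moment is C minor triad (C, Eb, G); A5 is not a chord tone.
It is approached by step up from G5 and left by leap down to C5.
Step in, leap out — an escape tone.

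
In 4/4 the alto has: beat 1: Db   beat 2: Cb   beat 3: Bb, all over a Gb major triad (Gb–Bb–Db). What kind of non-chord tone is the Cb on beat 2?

The harmony at that moment is Gb major triad (Gb, Bb, Db); Cb is not a chord tone.
It is approached by step down from Db and left by step down to Bb.
Step in, step out in the same direction — a passing tone.

Passing tone.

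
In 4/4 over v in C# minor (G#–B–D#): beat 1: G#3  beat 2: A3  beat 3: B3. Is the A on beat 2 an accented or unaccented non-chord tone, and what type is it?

The harmony at that moment is G# minor triad (G#, B, D#); A3 is not a chord tone.
It is approached by step up from G#3 and left by step up to B3.
Step in, step out in the same direction — a passing tone.
It falls on a weak beat, so it is unaccented.

Unaccented passing tone.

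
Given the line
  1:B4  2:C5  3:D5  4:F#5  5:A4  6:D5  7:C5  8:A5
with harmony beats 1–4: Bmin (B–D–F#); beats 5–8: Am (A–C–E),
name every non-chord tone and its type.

The harmony at that moment is B minor triad (B, D, F#); C5 is not a chord tone.
It is approached by step up from B4 and left by step up to D5.
Step in, step out in the same direction — a passing tone.
The harmony at that moment is A minor triad (A, C, E); D5 is not a chord tone.
It is approached by leap up from A4 and left by step down to C5.
Leap in, step out — an appoggiatura.

C5 (beat 2) — passing tone; D5 (beat 6) — appoggiatura.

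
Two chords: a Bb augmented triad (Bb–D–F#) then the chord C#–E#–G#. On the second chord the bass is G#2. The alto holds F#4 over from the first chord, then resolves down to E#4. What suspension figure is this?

7–6 suspension.

At the second chord the bass is G#2. The suspended F#4 lies a seventh above the bass; after resolving down by step to E#4, the interval above the bass becomes a sixth.
Suspension figures are named by those two intervals: 7–6.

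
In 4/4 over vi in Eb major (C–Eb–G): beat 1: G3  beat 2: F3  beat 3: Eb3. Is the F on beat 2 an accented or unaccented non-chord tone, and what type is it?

The harmony at that moment is C minor triad (C, Eb, G); F3 is not a chord tone.
It is approached by step down from G3 and left by step down to Eb3.
Step in, step out in the same direction — a passing tone.
It falls on a weak beat, so it is unaccented.

Unaccented passing tone.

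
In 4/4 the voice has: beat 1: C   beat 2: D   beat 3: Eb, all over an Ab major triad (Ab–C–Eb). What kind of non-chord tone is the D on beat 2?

The harmony at that moment is Ab major triad (Ab, C, Eb); D is not a chord tone.
It is approached by step up from C and left by step up to Eb.
Step in, step out in the same direction — a passing tone.

Passing tone.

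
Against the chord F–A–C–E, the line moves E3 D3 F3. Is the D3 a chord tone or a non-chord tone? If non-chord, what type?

The harmony at that moment is F major seventh chord (F, A, C, E); D3 is not a chord tone.
It is approached by step down from E3 and left by leap up to F3.
Step in, leap out — an escape tone.

Non-chord tone — an escape tone.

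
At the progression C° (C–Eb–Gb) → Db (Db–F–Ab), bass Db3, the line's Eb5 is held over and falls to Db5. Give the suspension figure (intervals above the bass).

9–8 suspension.

At the second chord the bass is Db3. The suspended Eb5 lies a ninth above the bass; after resolving down by step to Db5, the interval above the bass becomes an octave.
Suspension figures are named by those two intervals: 9–8.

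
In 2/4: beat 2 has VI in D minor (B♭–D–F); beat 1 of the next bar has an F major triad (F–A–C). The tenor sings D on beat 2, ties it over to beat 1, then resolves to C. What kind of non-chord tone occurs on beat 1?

Suspension.

The harmony at that moment is F major triad (F, A, C); D is not a chord tone.
It is held over (the same pitch as the preceding D) and left by step down to C.
Held over from the previous chord and resolving down by step — a suspension.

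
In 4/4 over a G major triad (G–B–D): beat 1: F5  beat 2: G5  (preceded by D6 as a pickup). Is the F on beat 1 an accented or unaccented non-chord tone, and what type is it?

Accented appoggiatura.

The harmony at that moment is G major triad (G, B, D); F5 is not a chord tone.
It is approached by leap down from D6 and left by step up to G5.
Leap in, step out — an appoggiatura.
It falls on the downbeat, so it is accented.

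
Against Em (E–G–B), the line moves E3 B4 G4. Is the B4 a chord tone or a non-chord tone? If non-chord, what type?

Chord tone (the fifth of E minor triad).

E minor triad contains E, G, B; B is the fifth, so it is a chord tone.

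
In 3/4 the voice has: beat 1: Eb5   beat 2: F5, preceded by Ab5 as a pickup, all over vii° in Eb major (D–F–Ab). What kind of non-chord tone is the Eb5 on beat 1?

The harmony at that moment is D diminished triad (D, F, Ab); Eb5 is not a chord tone.
It is approached by leap down from Ab5 and left by step up to F5.
Leap in, step out, metrically accented — an appoggiatura.

Appoggiatura.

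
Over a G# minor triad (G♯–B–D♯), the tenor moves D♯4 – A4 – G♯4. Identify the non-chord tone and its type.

The harmony at that moment is G♯ minor triad (G♯, B, D♯); A4 is not a chord tone.
It is approached by leap up from D♯4 and left by step down to G♯4.
Leap in, step out — an appoggiatura.

A4 is an appoggiatura.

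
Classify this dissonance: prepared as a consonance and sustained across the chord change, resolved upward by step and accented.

Approach: by preparation — the pitch is first a chord tone, then held (tied or repeated) while the harmony changes under it. Departure: up by step. Metric position: strong.
A prepared dissonance that resolves upward by step — a retardation. (The same figure resolving downward would be a suspension.)

Retardation.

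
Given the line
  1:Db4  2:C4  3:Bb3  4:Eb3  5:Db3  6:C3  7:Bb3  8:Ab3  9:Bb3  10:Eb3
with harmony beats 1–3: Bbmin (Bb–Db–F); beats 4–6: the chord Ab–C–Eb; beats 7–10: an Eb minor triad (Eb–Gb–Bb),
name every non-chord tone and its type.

C4 (beat 2) — passing tone; Db3 (beat 5) — passing tone; Ab3 (beat 8) — neighbor tone.

The harmony at that moment is Bb minor triad (Bb, Db, F); C4 is not a chord tone.
It is approached by step down from Db4 and left by step down to Bb3.
Step in, step out in the same direction — a passing tone.
The harmony at that moment is Ab major triad (Ab, C, Eb); Db3 is not a chord tone.
It is approached by step down from Eb3 and left by step down to C3.
Step in, step out in the same direction — a passing tone.
The harmony at that moment is Eb minor triad (Eb, Gb, Bb); Ab3 is not a chord tone.
It is approached by step down from Bb3 and left by step up to Bb3.
Step away and step back to the same note — a neighbor tone (lower neighbor).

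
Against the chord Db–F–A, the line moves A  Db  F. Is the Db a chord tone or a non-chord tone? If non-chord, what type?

Chord tone (the root of Db augmented triad).

Db augmented triad contains Db, F, A; Db is the root, so it is a chord tone.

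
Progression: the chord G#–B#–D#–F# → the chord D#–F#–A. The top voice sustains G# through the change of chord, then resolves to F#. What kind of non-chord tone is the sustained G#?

The harmony at that moment is D# diminished triad (D#, F#, A); G# is not a chord tone.
It is held over (the same pitch as the preceding G#) and left by step down to F#.
Held over from the previous chord and resolving down by step — a suspension.

G# is a suspension.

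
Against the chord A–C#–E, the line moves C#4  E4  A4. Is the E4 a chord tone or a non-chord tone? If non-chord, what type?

A major triad contains A, C#, E; E is the fifth, so it is a chord tone.

Chord tone (the fifth of A major triad).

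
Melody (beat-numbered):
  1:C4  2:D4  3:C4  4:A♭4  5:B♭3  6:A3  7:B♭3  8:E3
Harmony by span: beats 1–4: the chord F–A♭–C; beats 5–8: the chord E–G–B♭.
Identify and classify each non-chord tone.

The harmony at that moment is F minor triad (F, A♭, C); D4 is not a chord tone.
It is approached by step up from C4 and left by step down to C4.
Step away and step back to the same note — a neighbor tone (upper neighbor).
The harmony at that moment is E diminished triad (E, G, B♭); A3 is not a chord tone.
It is approached by step down from B♭3 and left by step up to B♭3.
Step away and step back to the same note — a neighbor tone (lower neighbor).

D4 (beat 2) — neighbor tone; A3 (beat 6) — neighbor tone.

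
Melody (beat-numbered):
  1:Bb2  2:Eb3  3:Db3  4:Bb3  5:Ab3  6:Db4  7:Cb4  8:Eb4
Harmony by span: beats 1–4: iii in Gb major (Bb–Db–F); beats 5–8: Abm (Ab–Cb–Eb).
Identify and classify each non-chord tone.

The harmony at that moment is Bb minor triad (Bb, Db, F); Eb3 is not a chord tone.
It is approached by leap up from Bb2 and left by step down to Db3.
Leap in, step out — an appoggiatura.
The harmony at that moment is Ab minor triad (Ab, Cb, Eb); Db4 is not a chord tone.
It is approached by leap up from Ab3 and left by step down to Cb4.
Leap in, step out — an appoggiatura.

Eb3 (beat 2) — appoggiatura; Db4 (beat 6) — appoggiatura.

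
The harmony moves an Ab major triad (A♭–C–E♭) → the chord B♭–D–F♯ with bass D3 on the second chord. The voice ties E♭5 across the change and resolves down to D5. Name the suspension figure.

At the second chord the bass is D3. The suspended E♭5 lies a ninth above the bass; after resolving down by step to D5, the interval above the bass becomes an octave.
Suspension figures are named by those two intervals: 9–8.

9–8 suspension.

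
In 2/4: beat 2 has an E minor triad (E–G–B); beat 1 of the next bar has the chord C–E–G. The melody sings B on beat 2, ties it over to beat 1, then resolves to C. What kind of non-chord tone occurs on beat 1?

Retardation.

The harmony at that moment is C major triad (C, E, G); B is not a chord tone.
It is held over (the same pitch as the preceding B) and left by step up to C.
Held over from the previous chord and resolving up by step — a retardation.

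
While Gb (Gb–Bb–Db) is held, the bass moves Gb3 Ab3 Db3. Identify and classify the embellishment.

The harmony at that moment is Gb major triad (Gb, Bb, Db); Ab3 is not a chord tone.
It is approached by step up from Gb3 and left by leap down to Db3.
Step in, leap out — an escape tone.

Ab3 is an escape tone.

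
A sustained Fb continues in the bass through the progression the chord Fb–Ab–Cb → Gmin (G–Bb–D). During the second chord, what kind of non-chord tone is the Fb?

The harmony at that moment is G minor triad (G, Bb, D); Fb is not a chord tone.
It is held over (the same pitch as the preceding Fb) and then sustained as the same pitch into the next harmony.
Sustained through a change of harmony — a pedal tone.

Pedal tone (pedal point).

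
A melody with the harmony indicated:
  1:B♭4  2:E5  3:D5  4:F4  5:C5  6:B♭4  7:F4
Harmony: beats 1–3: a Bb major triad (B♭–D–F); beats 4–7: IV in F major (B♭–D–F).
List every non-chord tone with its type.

The harmony at that moment is B♭ major triad (B♭, D, F); E5 is not a chord tone.
It is approached by leap up from B♭4 and left by step down to D5.
Leap in, step out — an appoggiatura.
The harmony at that moment is B♭ major triad (B♭, D, F); C5 is not a chord tone.
It is approached by leap up from F4 and left by step down to B♭4.
Leap in, step out — an appoggiatura.

E5 (beat 2) — appoggiatura; C5 (beat 5) — appoggiatura.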